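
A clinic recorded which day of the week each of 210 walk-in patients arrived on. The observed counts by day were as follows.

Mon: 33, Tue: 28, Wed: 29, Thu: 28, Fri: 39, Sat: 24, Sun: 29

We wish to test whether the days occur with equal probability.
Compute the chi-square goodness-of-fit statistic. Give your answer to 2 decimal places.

4.53

Under H₀ each category has probability 1/7, so each expected count is 210/7 = 30.
Mon: (33 − 30)²/30 = 9/30 = 0.300
Tue: (28 − 30)²/30 = 4/30 = 0.133
Wed: (29 − 30)²/30 = 1/30 = 0.033
Thu: (28 − 30)²/30 = 4/30 = 0.133
Fri: (39 − 30)²/30 = 81/30 = 2.700
Sat: (24 − 30)²/30 = 36/30 = 1.200
Sun: (29 − 30)²/30 = 1/30 = 0.033
Sum = 4.53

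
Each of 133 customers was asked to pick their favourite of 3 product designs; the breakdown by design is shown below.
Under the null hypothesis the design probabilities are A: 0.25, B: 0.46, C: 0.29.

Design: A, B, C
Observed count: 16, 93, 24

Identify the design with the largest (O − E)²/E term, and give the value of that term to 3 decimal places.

B, 16.550

Expected counts E_i = n·p_i: 133×0.25 = 33.25, 133×0.46 = 61.18, 133×0.29 = 38.57.
χ² = (16−33.25)²/33.25 + (93−61.18)²/61.18 + (24−38.57)²/38.57
   = 8.9492 + 16.5497 + 5.5039
The largest term is for B: 16.550.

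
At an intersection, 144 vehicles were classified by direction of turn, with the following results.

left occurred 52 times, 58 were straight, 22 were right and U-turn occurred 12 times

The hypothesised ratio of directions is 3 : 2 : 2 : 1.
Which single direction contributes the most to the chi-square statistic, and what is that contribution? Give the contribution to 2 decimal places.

Ratio total = 8. Expected counts: 144×3/8 = 54, 144×2/8 = 36, 144×2/8 = 36, 144×1/8 = 18.
cat           O        E   (O−E)²/E
left         52       54      0.074
straight     58       36     13.444
right        22       36      5.444
U-turn       12       18      2.000
The largest term is for straight: 13.44.

straight, 13.44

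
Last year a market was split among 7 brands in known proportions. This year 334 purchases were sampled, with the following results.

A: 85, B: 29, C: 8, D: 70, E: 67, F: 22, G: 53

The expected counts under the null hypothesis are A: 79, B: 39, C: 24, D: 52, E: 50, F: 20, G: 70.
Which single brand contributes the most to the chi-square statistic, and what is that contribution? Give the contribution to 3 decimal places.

C, 10.667

χ² = (85−79)²/79 + (29−39)²/39 + (8−24)²/24 + (70−52)²/52 + (67−50)²/50 + (22−20)²/20 + (53−70)²/70
   = 0.4557 + 2.5641 + 10.6667 + 6.2308 + 5.7800 + 0.2000 + 4.1286
The largest term is for C: 10.667.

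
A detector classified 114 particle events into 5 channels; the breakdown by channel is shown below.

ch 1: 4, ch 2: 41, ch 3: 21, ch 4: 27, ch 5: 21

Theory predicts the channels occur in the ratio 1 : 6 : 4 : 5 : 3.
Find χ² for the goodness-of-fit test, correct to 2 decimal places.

Ratio total = 19. Expected counts: 114×1/19 = 6, 114×6/19 = 36, 114×4/19 = 24, 114×5/19 = 30, 114×3/19 = 18.
cat         O        E   (O−E)²/E
ch 1        4        6      0.667
ch 2       41       36      0.694
ch 3       21       24      0.375
ch 4       27       30      0.300
ch 5       21       18      0.500
Sum = 2.54

2.54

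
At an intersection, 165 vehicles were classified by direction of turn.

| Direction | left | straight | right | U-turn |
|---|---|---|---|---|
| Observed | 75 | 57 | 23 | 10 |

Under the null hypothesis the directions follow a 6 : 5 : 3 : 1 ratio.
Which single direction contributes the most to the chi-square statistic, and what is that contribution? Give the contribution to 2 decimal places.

Ratio total = 15. Expected counts: 165×6/15 = 66, 165×5/15 = 55, 165×3/15 = 33, 165×1/15 = 11.
cat           O        E   (O−E)²/E
left         75       66      1.227
straight     57       55      0.073
right        23       33      3.030
U-turn       10       11      0.091
The largest term is for right: 3.03.

right, 3.03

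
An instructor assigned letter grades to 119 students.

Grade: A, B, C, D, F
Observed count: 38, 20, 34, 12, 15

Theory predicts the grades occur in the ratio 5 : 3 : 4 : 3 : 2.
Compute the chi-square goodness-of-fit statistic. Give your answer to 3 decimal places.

5.519

Ratio total = 17. Expected counts: 119×5/17 = 35, 119×3/17 = 21, 119×4/17 = 28, 119×3/17 = 21, 119×2/17 = 14.
χ² = (38−35)²/35 + (20−21)²/21 + (34−28)²/28 + (12−21)²/21 + (15−14)²/14
   = 0.2571 + 0.0476 + 1.2857 + 3.8571 + 0.0714
Sum = 5.519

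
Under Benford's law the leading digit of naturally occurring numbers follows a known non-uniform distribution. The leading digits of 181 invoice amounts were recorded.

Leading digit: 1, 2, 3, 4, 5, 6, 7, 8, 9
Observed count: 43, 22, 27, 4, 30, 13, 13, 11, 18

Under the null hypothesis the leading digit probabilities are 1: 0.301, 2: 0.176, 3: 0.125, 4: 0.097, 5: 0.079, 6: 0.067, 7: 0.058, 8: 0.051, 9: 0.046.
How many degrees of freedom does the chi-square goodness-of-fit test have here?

There are k = 9 categories and no parameters were estimated from the data, so df = 9 − 1 = 8.

8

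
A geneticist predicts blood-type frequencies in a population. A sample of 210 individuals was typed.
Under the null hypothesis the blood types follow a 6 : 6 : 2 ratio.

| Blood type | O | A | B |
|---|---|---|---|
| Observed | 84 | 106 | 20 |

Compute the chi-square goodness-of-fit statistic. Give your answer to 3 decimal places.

Ratio total = 14. Expected counts: 210×6/14 = 90, 210×6/14 = 90, 210×2/14 = 30.
χ² = (84−90)²/90 + (106−90)²/90 + (20−30)²/30
   = 0.4000 + 2.8444 + 3.3333
Sum = 6.578

6.578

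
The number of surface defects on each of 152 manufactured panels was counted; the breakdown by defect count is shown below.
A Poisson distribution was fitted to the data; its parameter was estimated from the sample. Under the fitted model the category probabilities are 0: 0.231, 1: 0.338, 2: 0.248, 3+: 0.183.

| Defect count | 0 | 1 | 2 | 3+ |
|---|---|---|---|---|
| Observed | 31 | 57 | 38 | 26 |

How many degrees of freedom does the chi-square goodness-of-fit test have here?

2

There are k = 4 categories and 1 parameter estimated from the data, so df = 4 − 1 − 1 = 2.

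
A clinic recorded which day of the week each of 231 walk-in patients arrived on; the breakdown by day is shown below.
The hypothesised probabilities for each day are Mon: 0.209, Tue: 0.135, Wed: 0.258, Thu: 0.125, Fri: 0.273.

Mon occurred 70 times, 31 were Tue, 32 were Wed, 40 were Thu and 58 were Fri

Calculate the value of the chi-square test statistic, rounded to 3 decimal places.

27.246

Expected counts E_i = n·p_i: 231×0.209 = 48.279, 231×0.135 = 31.185, 231×0.258 = 59.598, 231×0.125 = 28.875, 231×0.273 = 63.063.
Mon: (70 − 48.279)²/48.279 = 471.801841/48.279 = 9.7724
Tue: (31 − 31.185)²/31.185 = 0.034225/31.185 = 0.0011
Wed: (32 − 59.598)²/59.598 = 761.649604/59.598 = 12.7798
Thu: (40 − 28.875)²/28.875 = 123.765625/28.875 = 4.2863
Fri: (58 − 63.063)²/63.063 = 25.633969/63.063 = 0.4065
Sum = 27.246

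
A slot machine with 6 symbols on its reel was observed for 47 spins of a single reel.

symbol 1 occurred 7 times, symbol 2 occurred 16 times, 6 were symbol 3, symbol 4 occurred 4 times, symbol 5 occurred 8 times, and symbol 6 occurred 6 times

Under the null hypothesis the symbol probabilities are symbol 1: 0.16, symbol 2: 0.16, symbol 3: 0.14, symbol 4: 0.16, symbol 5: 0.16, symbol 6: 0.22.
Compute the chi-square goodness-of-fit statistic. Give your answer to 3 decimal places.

Expected counts E_i = n·p_i: 47×0.16 = 7.52, 47×0.16 = 7.52, 47×0.14 = 6.58, 47×0.16 = 7.52, 47×0.16 = 7.52, 47×0.22 = 10.34.
χ² = (7−7.52)²/7.52 + (16−7.52)²/7.52 + (6−6.58)²/6.58 + (4−7.52)²/7.52 + (8−7.52)²/7.52 + (6−10.34)²/10.34
   = 0.0360 + 9.5626 + 0.0511 + 1.6477 + 0.0306 + 1.8216
Sum = 13.150

13.150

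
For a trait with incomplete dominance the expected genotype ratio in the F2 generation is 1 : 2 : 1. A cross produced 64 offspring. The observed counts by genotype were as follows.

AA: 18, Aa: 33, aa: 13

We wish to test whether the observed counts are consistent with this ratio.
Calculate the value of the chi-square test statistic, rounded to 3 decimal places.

0.844

Ratio total = 4. Expected counts: 64×1/4 = 16, 64×2/4 = 32, 64×1/4 = 16.
χ² = (18−16)²/16 + (33−32)²/32 + (13−16)²/16
   = 0.2500 + 0.0313 + 0.5625
Sum = 0.844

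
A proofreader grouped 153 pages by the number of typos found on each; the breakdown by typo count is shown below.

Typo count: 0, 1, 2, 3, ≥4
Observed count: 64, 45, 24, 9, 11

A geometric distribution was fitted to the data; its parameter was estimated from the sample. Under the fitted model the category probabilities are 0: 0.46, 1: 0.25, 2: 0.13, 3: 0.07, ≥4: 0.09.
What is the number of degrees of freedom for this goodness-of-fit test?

There are k = 5 categories and 1 parameter estimated from the data, so df = 5 − 1 − 1 = 3.

3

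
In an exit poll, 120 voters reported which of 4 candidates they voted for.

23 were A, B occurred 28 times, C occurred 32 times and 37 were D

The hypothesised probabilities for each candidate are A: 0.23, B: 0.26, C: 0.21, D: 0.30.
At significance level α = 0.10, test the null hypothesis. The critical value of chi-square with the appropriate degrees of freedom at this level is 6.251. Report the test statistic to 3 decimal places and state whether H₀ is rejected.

2.958; do not reject

Expected counts E_i = n·p_i: 120×0.23 = 27.6, 120×0.26 = 31.2, 120×0.21 = 25.2, 120×0.30 = 36.
A: (23 − 27.6)²/27.6 = 21.16/27.6 = 0.7667
B: (28 − 31.2)²/31.2 = 10.24/31.2 = 0.3282
C: (32 − 25.2)²/25.2 = 46.24/25.2 = 1.8349
D: (37 − 36)²/36 = 1/36 = 0.0278
Sum = 2.958
df = 3. Since 2.958 < 6.251, we do not reject H₀.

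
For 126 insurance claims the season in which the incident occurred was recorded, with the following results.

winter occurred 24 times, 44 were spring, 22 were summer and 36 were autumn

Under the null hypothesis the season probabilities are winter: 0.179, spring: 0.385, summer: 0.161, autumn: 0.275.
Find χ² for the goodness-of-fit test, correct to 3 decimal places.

Expected counts E_i = n·p_i: 126×0.179 = 22.554, 126×0.385 = 48.51, 126×0.161 = 20.286, 126×0.275 = 34.65.
cat         O        E   (O−E)²/E
winter     24   22.554     0.0927
spring     44    48.51     0.4193
summer     22   20.286     0.1448
autumn     36    34.65     0.0526
Sum = 0.709

0.709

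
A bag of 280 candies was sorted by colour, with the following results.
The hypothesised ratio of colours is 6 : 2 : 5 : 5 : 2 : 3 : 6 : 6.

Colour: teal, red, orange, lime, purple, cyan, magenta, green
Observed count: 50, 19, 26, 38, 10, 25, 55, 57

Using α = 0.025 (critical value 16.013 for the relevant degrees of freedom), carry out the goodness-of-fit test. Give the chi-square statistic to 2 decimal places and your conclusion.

10.65; do not reject

Ratio total = 35. Expected counts: 280×6/35 = 48, 280×2/35 = 16, 280×5/35 = 40, 280×5/35 = 40, 280×2/35 = 16, 280×3/35 = 24, 280×6/35 = 48, 280×6/35 = 48.
teal: (50 − 48)²/48 = 4/48 = 0.083
red: (19 − 16)²/16 = 9/16 = 0.563
orange: (26 − 40)²/40 = 196/40 = 4.900
lime: (38 − 40)²/40 = 4/40 = 0.100
purple: (10 − 16)²/16 = 36/16 = 2.250
cyan: (25 − 24)²/24 = 1/24 = 0.042
magenta: (55 − 48)²/48 = 49/48 = 1.021
green: (57 − 48)²/48 = 81/48 = 1.688
Sum = 10.65
df = 7. Since 10.65 < 16.013, we do not reject H₀.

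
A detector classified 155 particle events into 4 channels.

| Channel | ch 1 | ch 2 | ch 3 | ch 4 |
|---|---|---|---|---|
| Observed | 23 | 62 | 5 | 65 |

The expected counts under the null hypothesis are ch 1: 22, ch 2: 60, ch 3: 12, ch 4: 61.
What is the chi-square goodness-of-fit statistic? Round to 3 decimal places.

4.458

χ² = (23−22)²/22 + (62−60)²/60 + (5−12)²/12 + (65−61)²/61
   = 0.0455 + 0.0667 + 4.0833 + 0.2623
Sum = 4.458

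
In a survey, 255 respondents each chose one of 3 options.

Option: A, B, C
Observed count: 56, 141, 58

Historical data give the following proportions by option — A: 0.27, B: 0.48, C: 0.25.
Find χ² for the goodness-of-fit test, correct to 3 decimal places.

Expected counts E_i = n·p_i: 255×0.27 = 68.85, 255×0.48 = 122.4, 255×0.25 = 63.75.
cat         O        E   (O−E)²/E
A          56    68.85     2.3983
B         141    122.4     2.8265
C          58    63.75     0.5186
Sum = 5.743

5.743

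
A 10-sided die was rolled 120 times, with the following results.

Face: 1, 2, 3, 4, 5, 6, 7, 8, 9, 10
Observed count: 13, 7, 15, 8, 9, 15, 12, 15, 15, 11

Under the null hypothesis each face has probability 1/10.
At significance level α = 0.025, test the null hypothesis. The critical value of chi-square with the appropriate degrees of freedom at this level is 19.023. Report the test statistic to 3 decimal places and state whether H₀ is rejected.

Expected count for each of the 10 categories: 120/10 = 12.
χ² = (13−12)²/12 + (7−12)²/12 + (15−12)²/12 + (8−12)²/12 + (9−12)²/12 + (15−12)²/12 + (12−12)²/12 + (15−12)²/12 + (15−12)²/12 + (11−12)²/12
   = 0.0833 + 2.0833 + 0.7500 + 1.3333 + 0.7500 + 0.7500 + 0.0000 + 0.7500 + 0.7500 + 0.0833
Sum = 7.333
df = 9. Since 7.333 < 19.023, we do not reject H₀.

7.333; do not reject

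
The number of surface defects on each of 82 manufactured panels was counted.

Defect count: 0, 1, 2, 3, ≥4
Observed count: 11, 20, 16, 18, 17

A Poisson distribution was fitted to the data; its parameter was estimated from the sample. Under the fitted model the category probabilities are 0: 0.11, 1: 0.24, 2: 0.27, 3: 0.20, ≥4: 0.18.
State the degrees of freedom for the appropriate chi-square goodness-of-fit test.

There are k = 5 categories and 1 parameter estimated from the data, so df = 5 − 1 − 1 = 3.

3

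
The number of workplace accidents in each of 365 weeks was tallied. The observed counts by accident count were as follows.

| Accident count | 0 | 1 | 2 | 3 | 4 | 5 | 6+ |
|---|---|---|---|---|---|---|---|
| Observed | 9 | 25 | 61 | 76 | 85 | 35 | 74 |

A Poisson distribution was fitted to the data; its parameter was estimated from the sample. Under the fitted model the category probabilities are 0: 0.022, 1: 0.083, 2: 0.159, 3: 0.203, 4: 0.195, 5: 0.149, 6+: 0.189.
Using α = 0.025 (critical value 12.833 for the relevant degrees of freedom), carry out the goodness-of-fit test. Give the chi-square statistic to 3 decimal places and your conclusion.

Expected counts E_i = n·p_i: 365×0.022 = 8.03, 365×0.083 = 30.295, 365×0.159 = 58.035, 365×0.203 = 74.095, 365×0.195 = 71.175, 365×0.149 = 54.385, 365×0.189 = 68.985.
cat         O        E   (O−E)²/E
0           9     8.03     0.1172
1          25   30.295     0.9255
2          61   58.035     0.1515
3          76   74.095     0.0490
4          85   71.175     2.6854
5          35   54.385     6.9096
6+         74   68.985     0.3646
Sum = 11.203
df = 5. Since 11.203 < 12.833, we do not reject H₀.

11.203; do not reject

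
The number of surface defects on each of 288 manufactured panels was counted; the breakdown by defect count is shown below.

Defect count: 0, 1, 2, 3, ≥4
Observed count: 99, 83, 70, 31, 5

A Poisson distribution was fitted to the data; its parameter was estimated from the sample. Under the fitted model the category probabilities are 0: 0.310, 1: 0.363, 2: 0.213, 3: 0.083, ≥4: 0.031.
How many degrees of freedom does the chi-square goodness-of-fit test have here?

3

There are k = 5 categories and 1 parameter estimated from the data, so df = 5 − 1 − 1 = 3.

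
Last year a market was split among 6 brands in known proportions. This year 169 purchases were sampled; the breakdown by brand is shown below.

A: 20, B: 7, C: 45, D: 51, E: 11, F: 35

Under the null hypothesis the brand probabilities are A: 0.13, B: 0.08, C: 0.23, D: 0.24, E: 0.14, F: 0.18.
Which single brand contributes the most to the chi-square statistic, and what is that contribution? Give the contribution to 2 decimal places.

E, 6.77

Expected counts E_i = n·p_i: 169×0.13 = 21.97, 169×0.08 = 13.52, 169×0.23 = 38.87, 169×0.24 = 40.56, 169×0.14 = 23.66, 169×0.18 = 30.42.
A: (20 − 21.97)²/21.97 = 3.8809/21.97 = 0.177
B: (7 − 13.52)²/13.52 = 42.5104/13.52 = 3.144
C: (45 − 38.87)²/38.87 = 37.5769/38.87 = 0.967
D: (51 − 40.56)²/40.56 = 108.9936/40.56 = 2.687
E: (11 − 23.66)²/23.66 = 160.2756/23.66 = 6.774
F: (35 − 30.42)²/30.42 = 20.9764/30.42 = 0.690
The largest term is for E: 6.77.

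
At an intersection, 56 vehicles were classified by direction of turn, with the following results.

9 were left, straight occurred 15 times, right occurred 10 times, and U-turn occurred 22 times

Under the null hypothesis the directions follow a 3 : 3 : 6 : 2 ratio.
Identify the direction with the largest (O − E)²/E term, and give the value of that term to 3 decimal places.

Ratio total = 14. Expected counts: 56×3/14 = 12, 56×3/14 = 12, 56×6/14 = 24, 56×2/14 = 8.
χ² = (9−12)²/12 + (15−12)²/12 + (10−24)²/24 + (22−8)²/8
   = 0.7500 + 0.7500 + 8.1667 + 24.5000
The largest term is for U-turn: 24.500.

U-turn, 24.500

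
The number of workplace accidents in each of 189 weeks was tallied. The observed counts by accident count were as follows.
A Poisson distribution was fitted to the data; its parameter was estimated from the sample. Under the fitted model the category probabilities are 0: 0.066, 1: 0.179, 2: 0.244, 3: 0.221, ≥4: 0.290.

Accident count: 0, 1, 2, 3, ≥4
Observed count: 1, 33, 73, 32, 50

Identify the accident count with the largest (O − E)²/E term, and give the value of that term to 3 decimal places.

Expected counts E_i = n·p_i: 189×0.066 = 12.474, 189×0.179 = 33.831, 189×0.244 = 46.116, 189×0.221 = 41.769, 189×0.290 = 54.81.
cat         O        E   (O−E)²/E
0           1   12.474    10.5542
1          33   33.831     0.0204
2          73   46.116    15.6724
3          32   41.769     2.2848
≥4         50    54.81     0.4221
The largest term is for 2: 15.672.

2, 15.672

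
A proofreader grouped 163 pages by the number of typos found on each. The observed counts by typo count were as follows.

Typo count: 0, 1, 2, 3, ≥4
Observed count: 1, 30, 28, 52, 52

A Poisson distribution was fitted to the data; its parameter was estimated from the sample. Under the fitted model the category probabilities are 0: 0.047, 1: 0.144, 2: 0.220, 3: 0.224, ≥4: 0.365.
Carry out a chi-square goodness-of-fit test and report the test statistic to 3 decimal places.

Expected counts E_i = n·p_i: 163×0.047 = 7.661, 163×0.144 = 23.472, 163×0.220 = 35.86, 163×0.224 = 36.512, 163×0.365 = 59.495.
0: (1 − 7.661)²/7.661 = 44.368921/7.661 = 5.7915
1: (30 − 23.472)²/23.472 = 42.614784/23.472 = 1.8156
2: (28 − 35.86)²/35.86 = 61.7796/35.86 = 1.7228
3: (52 − 36.512)²/36.512 = 239.878144/36.512 = 6.5698
≥4: (52 − 59.495)²/59.495 = 56.175025/59.495 = 0.9442
Sum = 16.844

16.844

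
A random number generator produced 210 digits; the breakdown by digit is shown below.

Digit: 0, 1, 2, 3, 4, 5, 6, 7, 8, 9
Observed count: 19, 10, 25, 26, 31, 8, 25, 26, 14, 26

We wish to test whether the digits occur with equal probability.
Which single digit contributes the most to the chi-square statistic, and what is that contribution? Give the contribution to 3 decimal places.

5, 8.048

Expected count for each of the 10 categories: 210/10 = 21.
0: (19 − 21)²/21 = 4/21 = 0.1905
1: (10 − 21)²/21 = 121/21 = 5.7619
2: (25 − 21)²/21 = 16/21 = 0.7619
3: (26 − 21)²/21 = 25/21 = 1.1905
4: (31 − 21)²/21 = 100/21 = 4.7619
5: (8 − 21)²/21 = 169/21 = 8.0476
6: (25 − 21)²/21 = 16/21 = 0.7619
7: (26 − 21)²/21 = 25/21 = 1.1905
8: (14 − 21)²/21 = 49/21 = 2.3333
9: (26 − 21)²/21 = 25/21 = 1.1905
The largest term is for 5: 8.048.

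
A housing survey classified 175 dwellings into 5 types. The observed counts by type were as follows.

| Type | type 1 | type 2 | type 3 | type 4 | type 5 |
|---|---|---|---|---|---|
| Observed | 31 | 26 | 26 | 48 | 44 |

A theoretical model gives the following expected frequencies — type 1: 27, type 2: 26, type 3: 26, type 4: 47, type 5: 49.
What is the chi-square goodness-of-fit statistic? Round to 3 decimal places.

1.124

χ² = (31−27)²/27 + (26−26)²/26 + (26−26)²/26 + (48−47)²/47 + (44−49)²/49
   = 0.5926 + 0.0000 + 0.0000 + 0.0213 + 0.5102
Sum = 1.124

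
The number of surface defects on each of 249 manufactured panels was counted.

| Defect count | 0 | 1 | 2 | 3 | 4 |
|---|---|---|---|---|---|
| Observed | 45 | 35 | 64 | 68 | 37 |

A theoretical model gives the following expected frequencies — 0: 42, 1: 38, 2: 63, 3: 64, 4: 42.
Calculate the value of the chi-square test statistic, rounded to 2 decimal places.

1.31

cat         O        E   (O−E)²/E
0          45       42      0.214
1          35       38      0.237
2          64       63      0.016
3          68       64      0.250
4          37       42      0.595
Sum = 1.31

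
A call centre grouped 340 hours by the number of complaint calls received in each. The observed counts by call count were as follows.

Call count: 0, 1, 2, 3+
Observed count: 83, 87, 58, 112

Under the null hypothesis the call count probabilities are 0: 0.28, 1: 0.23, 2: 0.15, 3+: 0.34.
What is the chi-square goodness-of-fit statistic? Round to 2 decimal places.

Expected counts E_i = n·p_i: 340×0.28 = 95.2, 340×0.23 = 78.2, 340×0.15 = 51, 340×0.34 = 115.6.
χ² = (83−95.2)²/95.2 + (87−78.2)²/78.2 + (58−51)²/51 + (112−115.6)²/115.6
   = 1.563 + 0.990 + 0.961 + 0.112
Sum = 3.63

3.63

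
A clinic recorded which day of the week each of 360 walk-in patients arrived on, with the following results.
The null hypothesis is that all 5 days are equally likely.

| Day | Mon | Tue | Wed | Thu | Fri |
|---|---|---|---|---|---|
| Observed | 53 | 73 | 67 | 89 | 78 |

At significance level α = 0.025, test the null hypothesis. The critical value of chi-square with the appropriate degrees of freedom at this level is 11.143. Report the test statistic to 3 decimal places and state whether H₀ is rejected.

9.889; do not reject

Under H₀ each category has probability 1/5, so each expected count is 360/5 = 72.
cat         O        E   (O−E)²/E
Mon        53       72     5.0139
Tue        73       72     0.0139
Wed        67       72     0.3472
Thu        89       72     4.0139
Fri        78       72     0.5000
Sum = 9.889
df = 4. Since 9.889 < 11.143, we do not reject H₀.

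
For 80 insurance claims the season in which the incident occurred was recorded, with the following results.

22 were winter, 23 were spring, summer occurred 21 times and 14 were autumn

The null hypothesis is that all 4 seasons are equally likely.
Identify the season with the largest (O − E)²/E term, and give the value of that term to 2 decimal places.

autumn, 1.80

Expected count for each of the 4 categories: 80/4 = 20.
χ² = (22−20)²/20 + (23−20)²/20 + (21−20)²/20 + (14−20)²/20
   = 0.200 + 0.450 + 0.050 + 1.800
The largest term is for autumn: 1.80.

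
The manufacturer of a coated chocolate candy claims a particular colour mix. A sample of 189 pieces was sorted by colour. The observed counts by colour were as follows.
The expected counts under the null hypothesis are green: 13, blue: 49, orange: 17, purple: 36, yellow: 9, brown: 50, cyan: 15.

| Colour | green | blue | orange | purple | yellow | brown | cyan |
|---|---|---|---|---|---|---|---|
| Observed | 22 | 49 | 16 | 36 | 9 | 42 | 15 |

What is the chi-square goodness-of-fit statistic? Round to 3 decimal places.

green: (22 − 13)²/13 = 81/13 = 6.2308
blue: (49 − 49)²/49 = 0/49 = 0.0000
orange: (16 − 17)²/17 = 1/17 = 0.0588
purple: (36 − 36)²/36 = 0/36 = 0.0000
yellow: (9 − 9)²/9 = 0/9 = 0.0000
brown: (42 − 50)²/50 = 64/50 = 1.2800
cyan: (15 − 15)²/15 = 0/15 = 0.0000
Sum = 7.570

7.570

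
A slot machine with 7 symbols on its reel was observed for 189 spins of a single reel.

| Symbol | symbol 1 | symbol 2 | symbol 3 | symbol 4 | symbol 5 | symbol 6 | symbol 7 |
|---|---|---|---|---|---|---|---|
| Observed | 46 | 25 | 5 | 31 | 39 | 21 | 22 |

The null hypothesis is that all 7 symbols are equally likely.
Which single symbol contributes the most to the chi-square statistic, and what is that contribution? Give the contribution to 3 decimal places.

Under H₀ each category has probability 1/7, so each expected count is 189/7 = 27.
symbol 1: (46 − 27)²/27 = 361/27 = 13.3704
symbol 2: (25 − 27)²/27 = 4/27 = 0.1481
symbol 3: (5 − 27)²/27 = 484/27 = 17.9259
symbol 4: (31 − 27)²/27 = 16/27 = 0.5926
symbol 5: (39 − 27)²/27 = 144/27 = 5.3333
symbol 6: (21 − 27)²/27 = 36/27 = 1.3333
symbol 7: (22 − 27)²/27 = 25/27 = 0.9259
The largest term is for symbol 3: 17.926.

symbol 3, 17.926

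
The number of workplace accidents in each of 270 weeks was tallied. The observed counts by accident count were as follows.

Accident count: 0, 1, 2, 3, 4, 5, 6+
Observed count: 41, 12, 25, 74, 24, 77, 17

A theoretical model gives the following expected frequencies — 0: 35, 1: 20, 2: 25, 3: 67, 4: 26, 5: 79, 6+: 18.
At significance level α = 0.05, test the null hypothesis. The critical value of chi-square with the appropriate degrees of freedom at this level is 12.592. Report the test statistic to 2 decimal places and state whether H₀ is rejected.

5.22; do not reject

χ² = (41−35)²/35 + (12−20)²/20 + (25−25)²/25 + (74−67)²/67 + (24−26)²/26 + (77−79)²/79 + (17−18)²/18
   = 1.029 + 3.200 + 0.000 + 0.731 + 0.154 + 0.051 + 0.056
Sum = 5.22
df = 6. Since 5.22 < 12.592, we do not reject H₀.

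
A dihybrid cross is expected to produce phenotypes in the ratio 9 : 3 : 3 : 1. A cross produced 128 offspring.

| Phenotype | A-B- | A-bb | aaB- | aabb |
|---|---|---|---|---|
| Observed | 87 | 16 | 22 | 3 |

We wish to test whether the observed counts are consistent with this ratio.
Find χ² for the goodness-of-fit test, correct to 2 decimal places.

Ratio total = 16. Expected counts: 128×9/16 = 72, 128×3/16 = 24, 128×3/16 = 24, 128×1/16 = 8.
χ² = (87−72)²/72 + (16−24)²/24 + (22−24)²/24 + (3−8)²/8
   = 3.125 + 2.667 + 0.167 + 3.125
Sum = 9.08

9.08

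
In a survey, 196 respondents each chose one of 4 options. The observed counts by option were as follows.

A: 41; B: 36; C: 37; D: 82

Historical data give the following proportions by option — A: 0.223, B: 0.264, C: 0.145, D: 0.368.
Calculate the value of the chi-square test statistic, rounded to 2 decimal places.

8.90

Expected counts E_i = n·p_i: 196×0.223 = 43.708, 196×0.264 = 51.744, 196×0.145 = 28.42, 196×0.368 = 72.128.
A: (41 − 43.708)²/43.708 = 7.333264/43.708 = 0.168
B: (36 − 51.744)²/51.744 = 247.873536/51.744 = 4.790
C: (37 − 28.42)²/28.42 = 73.6164/28.42 = 2.590
D: (82 − 72.128)²/72.128 = 97.456384/72.128 = 1.351
Sum = 8.90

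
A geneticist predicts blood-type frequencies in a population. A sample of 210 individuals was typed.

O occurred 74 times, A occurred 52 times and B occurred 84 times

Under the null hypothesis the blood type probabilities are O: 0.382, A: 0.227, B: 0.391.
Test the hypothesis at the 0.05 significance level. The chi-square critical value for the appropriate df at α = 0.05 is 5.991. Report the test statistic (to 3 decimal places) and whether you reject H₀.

Expected counts E_i = n·p_i: 210×0.382 = 80.22, 210×0.227 = 47.67, 210×0.391 = 82.11.
O: (74 − 80.22)²/80.22 = 38.6884/80.22 = 0.4823
A: (52 − 47.67)²/47.67 = 18.7489/47.67 = 0.3933
B: (84 − 82.11)²/82.11 = 3.5721/82.11 = 0.0435
Sum = 0.919
df = 2. Since 0.919 < 5.991, we do not reject H₀.

0.919; do not reject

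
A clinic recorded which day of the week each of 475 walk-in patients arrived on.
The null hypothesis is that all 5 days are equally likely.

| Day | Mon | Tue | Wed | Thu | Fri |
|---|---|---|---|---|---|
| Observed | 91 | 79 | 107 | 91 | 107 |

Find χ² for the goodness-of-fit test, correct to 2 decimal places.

Expected count for each of the 5 categories: 475/5 = 95.
cat         O        E   (O−E)²/E
Mon        91       95      0.168
Tue        79       95      2.695
Wed       107       95      1.516
Thu        91       95      0.168
Fri       107       95      1.516
Sum = 6.06

6.06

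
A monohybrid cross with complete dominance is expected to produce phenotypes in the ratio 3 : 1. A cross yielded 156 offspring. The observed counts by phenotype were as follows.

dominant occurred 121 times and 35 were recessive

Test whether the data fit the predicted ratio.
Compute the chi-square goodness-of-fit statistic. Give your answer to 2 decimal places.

Ratio total = 4. Expected counts: 156×3/4 = 117, 156×1/4 = 39.
dominant: (121 − 117)²/117 = 16/117 = 0.137
recessive: (35 − 39)²/39 = 16/39 = 0.410
Sum = 0.55

0.55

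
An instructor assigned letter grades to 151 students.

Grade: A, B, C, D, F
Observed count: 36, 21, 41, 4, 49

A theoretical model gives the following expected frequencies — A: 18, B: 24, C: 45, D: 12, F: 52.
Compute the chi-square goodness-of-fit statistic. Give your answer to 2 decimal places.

24.24

A: (36 − 18)²/18 = 324/18 = 18.000
B: (21 − 24)²/24 = 9/24 = 0.375
C: (41 − 45)²/45 = 16/45 = 0.356
D: (4 − 12)²/12 = 64/12 = 5.333
F: (49 − 52)²/52 = 9/52 = 0.173
Sum = 24.24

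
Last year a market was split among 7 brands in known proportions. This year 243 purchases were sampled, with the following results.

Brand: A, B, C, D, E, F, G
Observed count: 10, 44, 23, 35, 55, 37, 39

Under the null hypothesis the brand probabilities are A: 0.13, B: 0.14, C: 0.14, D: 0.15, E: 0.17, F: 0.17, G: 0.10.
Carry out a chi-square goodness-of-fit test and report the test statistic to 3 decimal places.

35.190

Expected counts E_i = n·p_i: 243×0.13 = 31.59, 243×0.14 = 34.02, 243×0.14 = 34.02, 243×0.15 = 36.45, 243×0.17 = 41.31, 243×0.17 = 41.31, 243×0.10 = 24.3.
A: (10 − 31.59)²/31.59 = 466.1281/31.59 = 14.7556
B: (44 − 34.02)²/34.02 = 99.6004/34.02 = 2.9277
C: (23 − 34.02)²/34.02 = 121.4404/34.02 = 3.5697
D: (35 − 36.45)²/36.45 = 2.1025/36.45 = 0.0577
E: (55 − 41.31)²/41.31 = 187.4161/41.31 = 4.5368
F: (37 − 41.31)²/41.31 = 18.5761/41.31 = 0.4497
G: (39 − 24.3)²/24.3 = 216.09/24.3 = 8.8926
Sum = 35.190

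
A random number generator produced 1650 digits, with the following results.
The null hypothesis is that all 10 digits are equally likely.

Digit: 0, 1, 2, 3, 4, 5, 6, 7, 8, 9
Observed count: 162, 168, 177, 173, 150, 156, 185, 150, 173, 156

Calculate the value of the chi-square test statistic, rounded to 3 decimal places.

Under H₀ each category has probability 1/10, so each expected count is 1650/10 = 165.
0: (162 − 165)²/165 = 9/165 = 0.0545
1: (168 − 165)²/165 = 9/165 = 0.0545
2: (177 − 165)²/165 = 144/165 = 0.8727
3: (173 − 165)²/165 = 64/165 = 0.3879
4: (150 − 165)²/165 = 225/165 = 1.3636
5: (156 − 165)²/165 = 81/165 = 0.4909
6: (185 − 165)²/165 = 400/165 = 2.4242
7: (150 − 165)²/165 = 225/165 = 1.3636
8: (173 − 165)²/165 = 64/165 = 0.3879
9: (156 − 165)²/165 = 81/165 = 0.4909
Sum = 7.891

7.891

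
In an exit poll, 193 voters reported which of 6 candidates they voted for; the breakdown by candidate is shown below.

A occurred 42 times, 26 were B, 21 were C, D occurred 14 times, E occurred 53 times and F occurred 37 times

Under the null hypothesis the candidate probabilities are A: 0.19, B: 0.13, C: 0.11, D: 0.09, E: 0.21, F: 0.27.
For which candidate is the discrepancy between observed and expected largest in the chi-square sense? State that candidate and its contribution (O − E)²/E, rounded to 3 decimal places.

F, 4.381

Expected counts E_i = n·p_i: 193×0.19 = 36.67, 193×0.13 = 25.09, 193×0.11 = 21.23, 193×0.09 = 17.37, 193×0.21 = 40.53, 193×0.27 = 52.11.
χ² = (42−36.67)²/36.67 + (26−25.09)²/25.09 + (21−21.23)²/21.23 + (14−17.37)²/17.37 + (53−40.53)²/40.53 + (37−52.11)²/52.11
   = 0.7747 + 0.0330 + 0.0025 + 0.6538 + 3.8367 + 4.3813
The largest term is for F: 4.381.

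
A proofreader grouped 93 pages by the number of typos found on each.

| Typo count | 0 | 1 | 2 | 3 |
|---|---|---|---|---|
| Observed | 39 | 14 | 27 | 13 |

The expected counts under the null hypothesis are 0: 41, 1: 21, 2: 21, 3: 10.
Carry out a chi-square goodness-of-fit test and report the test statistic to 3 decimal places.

5.045

cat         O        E   (O−E)²/E
0          39       41     0.0976
1          14       21     2.3333
2          27       21     1.7143
3          13       10     0.9000
Sum = 5.045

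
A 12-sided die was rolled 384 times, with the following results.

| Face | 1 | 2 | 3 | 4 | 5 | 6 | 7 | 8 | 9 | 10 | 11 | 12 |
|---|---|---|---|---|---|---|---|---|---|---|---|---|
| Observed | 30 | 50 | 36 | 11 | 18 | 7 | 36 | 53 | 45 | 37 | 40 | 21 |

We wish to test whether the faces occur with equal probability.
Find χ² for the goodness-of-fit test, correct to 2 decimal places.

76.31

Expected count for each of the 12 categories: 384/12 = 32.
1: (30 − 32)²/32 = 4/32 = 0.125
2: (50 − 32)²/32 = 324/32 = 10.125
3: (36 − 32)²/32 = 16/32 = 0.500
4: (11 − 32)²/32 = 441/32 = 13.781
5: (18 − 32)²/32 = 196/32 = 6.125
6: (7 − 32)²/32 = 625/32 = 19.531
7: (36 − 32)²/32 = 16/32 = 0.500
8: (53 − 32)²/32 = 441/32 = 13.781
9: (45 − 32)²/32 = 169/32 = 5.281
10: (37 − 32)²/32 = 25/32 = 0.781
11: (40 − 32)²/32 = 64/32 = 2.000
12: (21 − 32)²/32 = 121/32 = 3.781
Sum = 76.31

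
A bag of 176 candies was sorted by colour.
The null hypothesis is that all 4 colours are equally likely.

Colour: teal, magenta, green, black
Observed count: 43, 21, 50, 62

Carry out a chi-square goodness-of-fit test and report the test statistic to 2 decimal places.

20.23

Under H₀ each category has probability 1/4, so each expected count is 176/4 = 44.
cat          O        E   (O−E)²/E
teal        43       44      0.023
magenta     21       44     12.023
green       50       44      0.818
black       62       44      7.364
Sum = 20.23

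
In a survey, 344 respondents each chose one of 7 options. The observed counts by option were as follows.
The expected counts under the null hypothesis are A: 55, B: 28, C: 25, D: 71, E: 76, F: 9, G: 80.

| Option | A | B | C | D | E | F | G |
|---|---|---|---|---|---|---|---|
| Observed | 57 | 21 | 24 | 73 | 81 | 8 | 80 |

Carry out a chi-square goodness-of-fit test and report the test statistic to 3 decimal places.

cat         O        E   (O−E)²/E
A          57       55     0.0727
B          21       28     1.7500
C          24       25     0.0400
D          73       71     0.0563
E          81       76     0.3289
F           8        9     0.1111
G          80       80     0.0000
Sum = 2.359

2.359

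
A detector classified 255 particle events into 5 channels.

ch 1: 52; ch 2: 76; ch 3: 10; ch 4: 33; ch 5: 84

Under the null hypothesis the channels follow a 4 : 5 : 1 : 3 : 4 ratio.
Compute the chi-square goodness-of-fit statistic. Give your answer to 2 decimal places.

15.55

Ratio total = 17. Expected counts: 255×4/17 = 60, 255×5/17 = 75, 255×1/17 = 15, 255×3/17 = 45, 255×4/17 = 60.
ch 1: (52 − 60)²/60 = 64/60 = 1.067
ch 2: (76 − 75)²/75 = 1/75 = 0.013
ch 3: (10 − 15)²/15 = 25/15 = 1.667
ch 4: (33 − 45)²/45 = 144/45 = 3.200
ch 5: (84 − 60)²/60 = 576/60 = 9.600
Sum = 15.55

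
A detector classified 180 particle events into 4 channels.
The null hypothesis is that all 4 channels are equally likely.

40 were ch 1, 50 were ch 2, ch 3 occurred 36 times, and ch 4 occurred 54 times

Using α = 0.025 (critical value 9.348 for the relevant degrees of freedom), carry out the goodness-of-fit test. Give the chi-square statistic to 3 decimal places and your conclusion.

4.711; do not reject

Expected count for each of the 4 categories: 180/4 = 45.
ch 1: (40 − 45)²/45 = 25/45 = 0.5556
ch 2: (50 − 45)²/45 = 25/45 = 0.5556
ch 3: (36 − 45)²/45 = 81/45 = 1.8000
ch 4: (54 − 45)²/45 = 81/45 = 1.8000
Sum = 4.711
df = 3. Since 4.711 < 9.348, we do not reject H₀.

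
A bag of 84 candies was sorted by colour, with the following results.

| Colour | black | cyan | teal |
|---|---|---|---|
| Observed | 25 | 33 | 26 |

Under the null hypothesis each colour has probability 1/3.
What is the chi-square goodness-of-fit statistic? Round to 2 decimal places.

1.36

Under H₀ each category has probability 1/3, so each expected count is 84/3 = 28.
χ² = (25−28)²/28 + (33−28)²/28 + (26−28)²/28
   = 0.321 + 0.893 + 0.143
Sum = 1.36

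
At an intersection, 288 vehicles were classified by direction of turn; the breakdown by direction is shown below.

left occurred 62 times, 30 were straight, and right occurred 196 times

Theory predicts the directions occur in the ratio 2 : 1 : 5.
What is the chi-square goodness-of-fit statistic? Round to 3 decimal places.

3.811

Ratio total = 8. Expected counts: 288×2/8 = 72, 288×1/8 = 36, 288×5/8 = 180.
cat           O        E   (O−E)²/E
left         62       72     1.3889
straight     30       36     1.0000
right       196      180     1.4222
Sum = 3.811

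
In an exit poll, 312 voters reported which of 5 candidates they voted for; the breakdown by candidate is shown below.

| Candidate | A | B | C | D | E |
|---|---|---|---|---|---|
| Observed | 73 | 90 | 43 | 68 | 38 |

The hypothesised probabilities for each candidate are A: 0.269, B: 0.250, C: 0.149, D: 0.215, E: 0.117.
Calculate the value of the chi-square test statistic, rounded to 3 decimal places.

Expected counts E_i = n·p_i: 312×0.269 = 83.928, 312×0.250 = 78, 312×0.149 = 46.488, 312×0.215 = 67.08, 312×0.117 = 36.504.
χ² = (73−83.928)²/83.928 + (90−78)²/78 + (43−46.488)²/46.488 + (68−67.08)²/67.08 + (38−36.504)²/36.504
   = 1.4229 + 1.8462 + 0.2617 + 0.0126 + 0.0613
Sum = 3.605

3.605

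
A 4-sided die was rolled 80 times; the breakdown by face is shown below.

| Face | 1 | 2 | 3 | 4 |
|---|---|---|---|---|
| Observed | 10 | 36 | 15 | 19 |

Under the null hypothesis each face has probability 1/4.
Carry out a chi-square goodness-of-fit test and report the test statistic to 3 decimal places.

19.100

Under H₀ each category has probability 1/4, so each expected count is 80/4 = 20.
χ² = (10−20)²/20 + (36−20)²/20 + (15−20)²/20 + (19−20)²/20
   = 5.0000 + 12.8000 + 1.2500 + 0.0500
Sum = 19.100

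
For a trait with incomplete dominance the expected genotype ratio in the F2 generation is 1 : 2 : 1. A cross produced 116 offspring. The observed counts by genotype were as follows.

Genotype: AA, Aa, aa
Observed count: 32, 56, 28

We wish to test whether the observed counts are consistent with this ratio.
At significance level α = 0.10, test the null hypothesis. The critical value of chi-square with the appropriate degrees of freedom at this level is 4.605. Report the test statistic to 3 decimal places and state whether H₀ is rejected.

Ratio total = 4. Expected counts: 116×1/4 = 29, 116×2/4 = 58, 116×1/4 = 29.
AA: (32 − 29)²/29 = 9/29 = 0.3103
Aa: (56 − 58)²/58 = 4/58 = 0.0690
aa: (28 − 29)²/29 = 1/29 = 0.0345
Sum = 0.414
df = 2. Since 0.414 < 4.605, we do not reject H₀.

0.414; do not reject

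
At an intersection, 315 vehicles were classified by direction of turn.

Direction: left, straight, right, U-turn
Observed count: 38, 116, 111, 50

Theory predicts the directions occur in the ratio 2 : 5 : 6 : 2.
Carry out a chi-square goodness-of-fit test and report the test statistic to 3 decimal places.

Ratio total = 15. Expected counts: 315×2/15 = 42, 315×5/15 = 105, 315×6/15 = 126, 315×2/15 = 42.
left: (38 − 42)²/42 = 16/42 = 0.3810
straight: (116 − 105)²/105 = 121/105 = 1.1524
right: (111 − 126)²/126 = 225/126 = 1.7857
U-turn: (50 − 42)²/42 = 64/42 = 1.5238
Sum = 4.843

4.843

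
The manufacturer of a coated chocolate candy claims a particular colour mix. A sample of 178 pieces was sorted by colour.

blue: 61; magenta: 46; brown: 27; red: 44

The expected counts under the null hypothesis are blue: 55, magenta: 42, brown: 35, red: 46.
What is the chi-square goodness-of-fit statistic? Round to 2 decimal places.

2.95

blue: (61 − 55)²/55 = 36/55 = 0.655
magenta: (46 − 42)²/42 = 16/42 = 0.381
brown: (27 − 35)²/35 = 64/35 = 1.829
red: (44 − 46)²/46 = 4/46 = 0.087
Sum = 2.95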